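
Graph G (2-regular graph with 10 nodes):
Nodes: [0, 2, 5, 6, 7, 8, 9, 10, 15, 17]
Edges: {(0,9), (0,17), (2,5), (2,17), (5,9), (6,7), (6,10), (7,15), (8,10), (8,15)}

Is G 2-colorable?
No, G is not 2-colorable

Odd cycle [0, 17, 2, 5, 9] needs 3 colors (χ ≥ 3).
Hence χ(G) ≥ 3 > 2, so no proper 2-coloring exists.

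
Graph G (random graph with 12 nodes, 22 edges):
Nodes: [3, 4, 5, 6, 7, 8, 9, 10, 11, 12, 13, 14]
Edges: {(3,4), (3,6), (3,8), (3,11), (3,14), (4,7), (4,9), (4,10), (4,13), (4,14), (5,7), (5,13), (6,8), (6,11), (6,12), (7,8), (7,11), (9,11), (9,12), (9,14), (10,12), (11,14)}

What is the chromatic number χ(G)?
Clique number ω(G) = 3 (lower bound: χ ≥ ω).
The clique on [4, 9, 14] has size 3, forcing χ ≥ 3, and the coloring below uses 3 colors, so χ(G) = 3.
A valid 3-coloring: color 1: [4, 5, 8, 11, 12]; color 2: [3, 7, 9, 10, 13]; color 3: [6, 14].

χ(G) = 3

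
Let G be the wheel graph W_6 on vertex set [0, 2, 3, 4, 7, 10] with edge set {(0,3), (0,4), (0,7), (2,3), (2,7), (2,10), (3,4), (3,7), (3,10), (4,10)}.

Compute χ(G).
χ(G) = 4

Clique number ω(G) = 3 (lower bound: χ ≥ ω).
Odd cycle [7, 0, 4, 10, 2] needs 3 colors (χ ≥ 3).
Vertex 3 is adjacent to every vertex of [0, 2, 4, 7, 10], which already need 3 colors among themselves, so 3 needs a new color (χ ≥ 4).
The coloring below uses 4 colors, so χ(G) = 4.
A valid 4-coloring: color 1: [3]; color 2: [7, 10]; color 3: [0, 2]; color 4: [4].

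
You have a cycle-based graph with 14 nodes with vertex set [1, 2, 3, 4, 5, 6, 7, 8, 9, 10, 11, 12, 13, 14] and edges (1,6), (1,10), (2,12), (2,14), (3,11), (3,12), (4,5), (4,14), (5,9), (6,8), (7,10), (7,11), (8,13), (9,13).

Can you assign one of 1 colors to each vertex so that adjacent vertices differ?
Edge (1,10) forces its endpoints to differ, so 1 color is not enough.

No, G is not 1-colorable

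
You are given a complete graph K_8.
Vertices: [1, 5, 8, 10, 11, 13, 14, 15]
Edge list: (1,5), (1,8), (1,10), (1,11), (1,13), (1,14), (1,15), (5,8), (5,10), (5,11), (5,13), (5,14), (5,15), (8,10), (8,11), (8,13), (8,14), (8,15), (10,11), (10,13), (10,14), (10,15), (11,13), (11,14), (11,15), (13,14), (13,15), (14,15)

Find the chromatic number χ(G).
Clique number ω(G) = 8 (lower bound: χ ≥ ω).
The clique on [1, 5, 8, 10, 11, 13, 14, 15] has size 8, forcing χ ≥ 8, and the coloring below uses 8 colors, so χ(G) = 8.
A valid 8-coloring: color 1: [15]; color 2: [14]; color 3: [1]; color 4: [5]; color 5: [10]; color 6: [13]; color 7: [8]; color 8: [11].

χ(G) = 8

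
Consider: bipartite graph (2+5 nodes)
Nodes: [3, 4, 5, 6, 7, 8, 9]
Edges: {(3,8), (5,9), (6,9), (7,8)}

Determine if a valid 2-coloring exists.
A valid 2-coloring: color 1: [4, 8, 9]; color 2: [3, 5, 6, 7].
(χ(G) = 2 ≤ 2.)

Yes, G is 2-colorable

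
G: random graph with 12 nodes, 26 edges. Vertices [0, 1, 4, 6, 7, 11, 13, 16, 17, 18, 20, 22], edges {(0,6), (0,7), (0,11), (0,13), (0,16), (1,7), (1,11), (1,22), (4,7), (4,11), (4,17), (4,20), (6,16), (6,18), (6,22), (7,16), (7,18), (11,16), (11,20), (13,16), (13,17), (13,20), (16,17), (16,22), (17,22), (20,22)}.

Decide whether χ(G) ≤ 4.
Yes, G is 4-colorable

A valid 4-coloring: color 1: [1, 4, 16, 18]; color 2: [7, 11, 13, 22]; color 3: [0, 17, 20]; color 4: [6].
(χ(G) = 4 ≤ 4.)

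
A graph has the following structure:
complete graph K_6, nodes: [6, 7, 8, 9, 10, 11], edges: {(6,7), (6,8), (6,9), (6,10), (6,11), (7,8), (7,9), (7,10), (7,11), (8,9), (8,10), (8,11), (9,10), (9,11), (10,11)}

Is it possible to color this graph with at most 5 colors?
No, G is not 5-colorable

The clique on vertices [6, 7, 8, 9, 10, 11] has size 6 > 5, so it alone needs 6 colors.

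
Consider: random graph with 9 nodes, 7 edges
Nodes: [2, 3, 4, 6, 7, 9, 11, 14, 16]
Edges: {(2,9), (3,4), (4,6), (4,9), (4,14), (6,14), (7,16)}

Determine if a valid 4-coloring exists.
Yes, G is 4-colorable

A valid 4-coloring: color 1: [2, 4, 7, 11]; color 2: [3, 9, 14, 16]; color 3: [6].
(χ(G) = 3 ≤ 4.)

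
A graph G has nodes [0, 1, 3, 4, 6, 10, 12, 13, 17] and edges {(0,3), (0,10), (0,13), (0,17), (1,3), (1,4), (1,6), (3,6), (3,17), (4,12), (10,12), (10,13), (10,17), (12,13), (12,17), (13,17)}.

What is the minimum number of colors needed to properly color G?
χ(G) = 4

Clique number ω(G) = 4 (lower bound: χ ≥ ω).
The clique on [0, 10, 13, 17] has size 4, forcing χ ≥ 4, and the coloring below uses 4 colors, so χ(G) = 4.
A valid 4-coloring: color 1: [1, 17]; color 2: [0, 6, 12]; color 3: [3, 4, 13]; color 4: [10].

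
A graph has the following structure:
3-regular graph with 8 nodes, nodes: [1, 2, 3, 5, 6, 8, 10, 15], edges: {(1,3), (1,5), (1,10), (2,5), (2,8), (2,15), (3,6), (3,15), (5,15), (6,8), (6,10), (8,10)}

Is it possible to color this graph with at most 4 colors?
A valid 4-coloring: color 1: [1, 2, 6]; color 2: [3, 5, 10]; color 3: [8, 15].
(χ(G) = 3 ≤ 4.)

Yes, G is 4-colorable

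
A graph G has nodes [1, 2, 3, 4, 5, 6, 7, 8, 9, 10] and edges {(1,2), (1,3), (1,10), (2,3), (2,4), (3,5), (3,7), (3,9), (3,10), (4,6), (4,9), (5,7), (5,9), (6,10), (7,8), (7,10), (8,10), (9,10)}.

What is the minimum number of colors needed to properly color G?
χ(G) = 3

Clique number ω(G) = 3 (lower bound: χ ≥ ω).
The clique on [7, 8, 10] has size 3, forcing χ ≥ 3, and the coloring below uses 3 colors, so χ(G) = 3.
A valid 3-coloring: color 1: [2, 5, 10]; color 2: [3, 4, 8]; color 3: [1, 6, 7, 9].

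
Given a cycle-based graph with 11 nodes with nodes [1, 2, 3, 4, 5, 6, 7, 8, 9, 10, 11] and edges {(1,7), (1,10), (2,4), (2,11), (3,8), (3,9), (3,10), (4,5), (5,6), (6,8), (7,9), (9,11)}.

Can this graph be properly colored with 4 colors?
A valid 4-coloring: color 1: [1, 3, 4, 6, 11]; color 2: [2, 5, 8, 9, 10]; color 3: [7].
(χ(G) = 3 ≤ 4.)

Yes, G is 4-colorable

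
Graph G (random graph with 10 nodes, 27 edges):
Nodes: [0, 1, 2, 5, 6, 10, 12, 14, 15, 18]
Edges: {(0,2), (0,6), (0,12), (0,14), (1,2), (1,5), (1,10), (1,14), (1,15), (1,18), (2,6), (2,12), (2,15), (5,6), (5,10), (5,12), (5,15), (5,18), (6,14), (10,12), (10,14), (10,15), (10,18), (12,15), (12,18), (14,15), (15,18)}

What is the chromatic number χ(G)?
Clique number ω(G) = 5 (lower bound: χ ≥ ω).
The clique on [1, 5, 10, 15, 18] has size 5, forcing χ ≥ 5, and the coloring below uses 5 colors, so χ(G) = 5.
A valid 5-coloring: color 1: [0, 15]; color 2: [2, 10]; color 3: [5, 14]; color 4: [1, 6, 12]; color 5: [18].

χ(G) = 5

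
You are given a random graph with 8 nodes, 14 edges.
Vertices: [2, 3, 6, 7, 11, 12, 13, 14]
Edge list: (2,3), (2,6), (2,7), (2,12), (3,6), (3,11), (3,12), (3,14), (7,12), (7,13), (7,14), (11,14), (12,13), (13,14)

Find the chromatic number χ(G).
Clique number ω(G) = 3 (lower bound: χ ≥ ω).
The clique on [2, 3, 12] has size 3, forcing χ ≥ 3, and the coloring below uses 3 colors, so χ(G) = 3.
A valid 3-coloring: color 1: [3, 7]; color 2: [6, 12, 14]; color 3: [2, 11, 13].

χ(G) = 3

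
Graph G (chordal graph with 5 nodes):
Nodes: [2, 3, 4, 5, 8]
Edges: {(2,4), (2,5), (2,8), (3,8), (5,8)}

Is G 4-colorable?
Yes, G is 4-colorable

A valid 4-coloring: color 1: [4, 8]; color 2: [2, 3]; color 3: [5].
(χ(G) = 3 ≤ 4.)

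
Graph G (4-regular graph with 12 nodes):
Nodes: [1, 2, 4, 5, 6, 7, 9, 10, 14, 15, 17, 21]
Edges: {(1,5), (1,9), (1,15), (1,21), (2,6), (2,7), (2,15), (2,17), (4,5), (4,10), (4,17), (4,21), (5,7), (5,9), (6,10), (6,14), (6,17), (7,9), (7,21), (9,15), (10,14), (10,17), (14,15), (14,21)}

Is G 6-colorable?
A valid 6-coloring: color 1: [2, 9, 10, 21]; color 2: [1, 7, 14, 17]; color 3: [4, 6, 15]; color 4: [5].
(χ(G) = 4 ≤ 6.)

Yes, G is 6-colorable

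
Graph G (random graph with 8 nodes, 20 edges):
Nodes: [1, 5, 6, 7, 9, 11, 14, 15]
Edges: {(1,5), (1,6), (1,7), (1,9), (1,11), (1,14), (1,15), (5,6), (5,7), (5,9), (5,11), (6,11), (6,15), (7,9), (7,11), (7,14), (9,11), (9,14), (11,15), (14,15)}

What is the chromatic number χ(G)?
Clique number ω(G) = 5 (lower bound: χ ≥ ω).
The clique on [1, 5, 7, 9, 11] has size 5, forcing χ ≥ 5, and the coloring below uses 5 colors, so χ(G) = 5.
A valid 5-coloring: color 1: [1]; color 2: [11, 14]; color 3: [5, 15]; color 4: [6, 7]; color 5: [9].

χ(G) = 5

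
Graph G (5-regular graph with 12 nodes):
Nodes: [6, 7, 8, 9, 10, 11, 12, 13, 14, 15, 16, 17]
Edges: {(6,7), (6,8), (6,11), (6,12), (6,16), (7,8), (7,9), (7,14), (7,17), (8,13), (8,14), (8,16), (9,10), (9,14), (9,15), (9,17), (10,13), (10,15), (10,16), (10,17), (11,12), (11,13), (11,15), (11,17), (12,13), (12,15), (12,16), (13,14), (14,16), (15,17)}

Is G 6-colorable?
Yes, G is 6-colorable

A valid 6-coloring: color 1: [8, 9, 11]; color 2: [7, 13, 15, 16]; color 3: [6, 10, 14]; color 4: [12, 17].
(χ(G) = 4 ≤ 6.)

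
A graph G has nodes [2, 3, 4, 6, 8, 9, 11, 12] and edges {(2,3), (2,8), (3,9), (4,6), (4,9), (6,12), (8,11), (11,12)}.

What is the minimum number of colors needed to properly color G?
χ(G) = 2

Clique number ω(G) = 2 (lower bound: χ ≥ ω).
The graph is bipartite (no odd cycle), so 2 colors suffice: χ(G) = 2.
A valid 2-coloring: color 1: [2, 6, 9, 11]; color 2: [3, 4, 8, 12].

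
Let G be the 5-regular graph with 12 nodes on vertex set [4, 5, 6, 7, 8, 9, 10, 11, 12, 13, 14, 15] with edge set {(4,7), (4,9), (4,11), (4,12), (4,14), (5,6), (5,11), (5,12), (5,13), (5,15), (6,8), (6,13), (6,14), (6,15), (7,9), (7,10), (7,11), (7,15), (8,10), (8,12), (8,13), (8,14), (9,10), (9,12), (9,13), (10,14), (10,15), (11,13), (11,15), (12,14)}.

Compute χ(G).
χ(G) = 4

Clique number ω(G) = 3 (lower bound: χ ≥ ω).
Odd cycle [10, 15, 11, 4, 9] needs 3 colors (χ ≥ 3).
Vertex 7 is adjacent to every vertex of [4, 9, 10, 11, 15], which already need 3 colors among themselves, so 7 needs a new color (χ ≥ 4).
The coloring below uses 4 colors, so χ(G) = 4.
A valid 4-coloring: color 1: [7, 12, 13]; color 2: [4, 8, 15]; color 3: [5, 9, 14]; color 4: [6, 10, 11].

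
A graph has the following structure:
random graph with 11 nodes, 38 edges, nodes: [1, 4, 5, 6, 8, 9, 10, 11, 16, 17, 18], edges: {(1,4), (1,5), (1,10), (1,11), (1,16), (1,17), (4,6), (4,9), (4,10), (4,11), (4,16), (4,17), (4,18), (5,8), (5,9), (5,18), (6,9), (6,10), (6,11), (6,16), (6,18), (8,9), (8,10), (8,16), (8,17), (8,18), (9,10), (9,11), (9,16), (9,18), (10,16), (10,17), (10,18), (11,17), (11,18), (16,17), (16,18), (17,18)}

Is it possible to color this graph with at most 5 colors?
No, G is not 5-colorable

The clique on vertices [4, 6, 9, 10, 16, 18] has size 6 > 5, so it alone needs 6 colors.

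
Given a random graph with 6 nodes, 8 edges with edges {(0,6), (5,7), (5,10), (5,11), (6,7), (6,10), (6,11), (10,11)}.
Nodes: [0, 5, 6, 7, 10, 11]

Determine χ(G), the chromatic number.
χ(G) = 3

Clique number ω(G) = 3 (lower bound: χ ≥ ω).
The clique on [5, 10, 11] has size 3, forcing χ ≥ 3, and the coloring below uses 3 colors, so χ(G) = 3.
A valid 3-coloring: color 1: [5, 6]; color 2: [0, 7, 11]; color 3: [10].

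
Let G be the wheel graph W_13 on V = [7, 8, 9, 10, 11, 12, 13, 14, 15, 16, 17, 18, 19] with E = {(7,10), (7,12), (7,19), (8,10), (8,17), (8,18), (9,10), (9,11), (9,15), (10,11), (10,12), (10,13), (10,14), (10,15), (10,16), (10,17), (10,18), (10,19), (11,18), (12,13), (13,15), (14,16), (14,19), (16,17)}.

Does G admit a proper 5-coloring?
A valid 5-coloring: color 1: [10]; color 2: [7, 9, 13, 14, 17, 18]; color 3: [8, 11, 12, 15, 16, 19].
(χ(G) = 3 ≤ 5.)

Yes, G is 5-colorable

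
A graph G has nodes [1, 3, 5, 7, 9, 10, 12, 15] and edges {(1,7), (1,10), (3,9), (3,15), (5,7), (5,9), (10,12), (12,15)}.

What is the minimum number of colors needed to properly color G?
χ(G) = 2

Clique number ω(G) = 2 (lower bound: χ ≥ ω).
The graph is bipartite (no odd cycle), so 2 colors suffice: χ(G) = 2.
A valid 2-coloring: color 1: [7, 9, 10, 15]; color 2: [1, 3, 5, 12].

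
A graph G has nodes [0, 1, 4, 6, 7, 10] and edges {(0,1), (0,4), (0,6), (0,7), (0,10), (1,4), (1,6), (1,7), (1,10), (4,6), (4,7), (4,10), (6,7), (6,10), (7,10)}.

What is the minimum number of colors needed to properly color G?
χ(G) = 6

Clique number ω(G) = 6 (lower bound: χ ≥ ω).
The clique on [0, 1, 4, 6, 7, 10] has size 6, forcing χ ≥ 6, and the coloring below uses 6 colors, so χ(G) = 6.
A valid 6-coloring: color 1: [1]; color 2: [4]; color 3: [6]; color 4: [0]; color 5: [7]; color 6: [10].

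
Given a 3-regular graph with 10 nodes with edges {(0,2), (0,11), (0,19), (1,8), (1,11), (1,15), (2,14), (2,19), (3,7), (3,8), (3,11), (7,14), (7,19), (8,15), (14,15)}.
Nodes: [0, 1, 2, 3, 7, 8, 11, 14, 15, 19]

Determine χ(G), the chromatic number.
χ(G) = 3

Clique number ω(G) = 3 (lower bound: χ ≥ ω).
The clique on [0, 2, 19] has size 3, forcing χ ≥ 3, and the coloring below uses 3 colors, so χ(G) = 3.
A valid 3-coloring: color 1: [2, 7, 11, 15]; color 2: [1, 3, 14, 19]; color 3: [0, 8].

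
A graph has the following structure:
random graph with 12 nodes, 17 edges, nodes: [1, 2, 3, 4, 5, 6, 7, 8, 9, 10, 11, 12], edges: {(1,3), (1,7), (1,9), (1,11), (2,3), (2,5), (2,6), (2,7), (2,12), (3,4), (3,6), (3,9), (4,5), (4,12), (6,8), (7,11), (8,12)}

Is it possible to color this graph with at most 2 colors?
The clique on vertices [1, 7, 11] has size 3 > 2, so it alone needs 3 colors.

No, G is not 2-colorable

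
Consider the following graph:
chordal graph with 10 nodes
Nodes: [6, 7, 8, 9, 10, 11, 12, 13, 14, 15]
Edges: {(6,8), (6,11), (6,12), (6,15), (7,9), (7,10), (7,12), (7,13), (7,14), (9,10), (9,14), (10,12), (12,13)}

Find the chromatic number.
Clique number ω(G) = 3 (lower bound: χ ≥ ω).
The clique on [7, 9, 10] has size 3, forcing χ ≥ 3, and the coloring below uses 3 colors, so χ(G) = 3.
A valid 3-coloring: color 1: [6, 7]; color 2: [8, 9, 11, 12, 15]; color 3: [10, 13, 14].

χ(G) = 3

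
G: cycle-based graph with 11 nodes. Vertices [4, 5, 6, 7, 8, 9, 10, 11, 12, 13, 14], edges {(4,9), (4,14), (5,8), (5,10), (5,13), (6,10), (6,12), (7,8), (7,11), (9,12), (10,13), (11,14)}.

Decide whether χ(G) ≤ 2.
No, G is not 2-colorable

The clique on vertices [5, 10, 13] has size 3 > 2, so it alone needs 3 colors.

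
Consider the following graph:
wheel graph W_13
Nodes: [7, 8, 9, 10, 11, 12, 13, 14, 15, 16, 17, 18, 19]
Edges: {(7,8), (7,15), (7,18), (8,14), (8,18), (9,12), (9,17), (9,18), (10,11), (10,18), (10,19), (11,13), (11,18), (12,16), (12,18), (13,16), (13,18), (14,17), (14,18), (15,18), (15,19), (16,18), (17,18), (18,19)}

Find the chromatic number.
Clique number ω(G) = 3 (lower bound: χ ≥ ω).
The clique on [7, 8, 18] has size 3, forcing χ ≥ 3, and the coloring below uses 3 colors, so χ(G) = 3.
A valid 3-coloring: color 1: [18]; color 2: [7, 9, 11, 14, 16, 19]; color 3: [8, 10, 12, 13, 15, 17].

χ(G) = 3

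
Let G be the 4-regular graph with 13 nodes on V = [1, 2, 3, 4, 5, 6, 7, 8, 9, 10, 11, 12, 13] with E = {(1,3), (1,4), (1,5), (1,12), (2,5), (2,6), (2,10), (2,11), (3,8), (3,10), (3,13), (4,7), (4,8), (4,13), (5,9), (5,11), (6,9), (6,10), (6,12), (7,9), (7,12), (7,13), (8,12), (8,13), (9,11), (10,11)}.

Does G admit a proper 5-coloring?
A valid 5-coloring: color 1: [5, 10, 12, 13]; color 2: [1, 6, 7, 8, 11]; color 3: [2, 3, 4, 9].
(χ(G) = 3 ≤ 5.)

Yes, G is 5-colorable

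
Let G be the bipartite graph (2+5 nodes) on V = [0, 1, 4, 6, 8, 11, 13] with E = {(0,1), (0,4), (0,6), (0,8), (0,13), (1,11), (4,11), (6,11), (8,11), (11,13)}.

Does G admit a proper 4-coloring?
Yes, G is 4-colorable

A valid 4-coloring: color 1: [0, 11]; color 2: [1, 4, 6, 8, 13].
(χ(G) = 2 ≤ 4.)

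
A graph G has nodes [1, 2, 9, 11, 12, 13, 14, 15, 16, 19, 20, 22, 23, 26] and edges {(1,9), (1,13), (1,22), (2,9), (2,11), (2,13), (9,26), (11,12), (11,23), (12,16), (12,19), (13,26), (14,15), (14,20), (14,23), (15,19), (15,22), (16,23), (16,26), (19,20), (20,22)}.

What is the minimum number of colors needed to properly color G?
Clique number ω(G) = 2 (lower bound: χ ≥ ω).
The graph is bipartite (no odd cycle), so 2 colors suffice: χ(G) = 2.
A valid 2-coloring: color 1: [1, 2, 12, 15, 20, 23, 26]; color 2: [9, 11, 13, 14, 16, 19, 22].

χ(G) = 2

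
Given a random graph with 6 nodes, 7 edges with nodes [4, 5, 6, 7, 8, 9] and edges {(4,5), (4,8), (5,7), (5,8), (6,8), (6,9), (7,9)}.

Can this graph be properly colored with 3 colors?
Yes, G is 3-colorable

A valid 3-coloring: color 1: [7, 8]; color 2: [5, 6]; color 3: [4, 9].
(χ(G) = 3 ≤ 3.)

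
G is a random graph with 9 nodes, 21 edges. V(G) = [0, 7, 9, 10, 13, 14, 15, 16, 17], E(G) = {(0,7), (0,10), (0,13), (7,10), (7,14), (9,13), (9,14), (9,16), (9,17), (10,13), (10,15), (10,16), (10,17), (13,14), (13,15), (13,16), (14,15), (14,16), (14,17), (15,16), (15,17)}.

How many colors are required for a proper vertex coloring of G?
Clique number ω(G) = 4 (lower bound: χ ≥ ω).
The clique on [9, 13, 14, 16] has size 4, forcing χ ≥ 4, and the coloring below uses 4 colors, so χ(G) = 4.
A valid 4-coloring: color 1: [10, 14]; color 2: [7, 13, 17]; color 3: [0, 16]; color 4: [9, 15].

χ(G) = 4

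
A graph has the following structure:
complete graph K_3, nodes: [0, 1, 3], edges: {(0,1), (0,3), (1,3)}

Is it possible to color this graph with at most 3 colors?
A valid 3-coloring: color 1: [1]; color 2: [0]; color 3: [3].
(χ(G) = 3 ≤ 3.)

Yes, G is 3-colorable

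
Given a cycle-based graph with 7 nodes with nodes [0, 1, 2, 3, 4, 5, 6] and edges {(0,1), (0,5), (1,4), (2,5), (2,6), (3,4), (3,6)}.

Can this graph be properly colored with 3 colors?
Yes, G is 3-colorable

A valid 3-coloring: color 1: [1, 2, 3]; color 2: [4, 5, 6]; color 3: [0].
(χ(G) = 3 ≤ 3.)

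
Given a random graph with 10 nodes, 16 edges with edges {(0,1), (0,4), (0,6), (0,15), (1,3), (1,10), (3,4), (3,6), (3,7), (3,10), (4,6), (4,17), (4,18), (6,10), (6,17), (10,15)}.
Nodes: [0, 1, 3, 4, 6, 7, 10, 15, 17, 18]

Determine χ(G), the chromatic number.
Clique number ω(G) = 3 (lower bound: χ ≥ ω).
The clique on [0, 4, 6] has size 3, forcing χ ≥ 3, and the coloring below uses 3 colors, so χ(G) = 3.
A valid 3-coloring: color 1: [0, 3, 17, 18]; color 2: [4, 7, 10]; color 3: [1, 6, 15].

χ(G) = 3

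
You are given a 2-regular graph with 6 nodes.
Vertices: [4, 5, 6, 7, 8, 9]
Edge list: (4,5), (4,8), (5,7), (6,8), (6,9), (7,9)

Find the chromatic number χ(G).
Clique number ω(G) = 2 (lower bound: χ ≥ ω).
The graph is bipartite (no odd cycle), so 2 colors suffice: χ(G) = 2.
A valid 2-coloring: color 1: [5, 8, 9]; color 2: [4, 6, 7].

χ(G) = 2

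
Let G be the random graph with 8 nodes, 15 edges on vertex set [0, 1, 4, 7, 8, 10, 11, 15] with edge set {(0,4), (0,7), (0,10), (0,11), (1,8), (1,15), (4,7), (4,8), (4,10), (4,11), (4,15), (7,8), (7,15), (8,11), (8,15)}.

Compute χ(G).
Clique number ω(G) = 4 (lower bound: χ ≥ ω).
The clique on [4, 7, 8, 15] has size 4, forcing χ ≥ 4, and the coloring below uses 4 colors, so χ(G) = 4.
A valid 4-coloring: color 1: [1, 4]; color 2: [0, 8]; color 3: [7, 10, 11]; color 4: [15].

χ(G) = 4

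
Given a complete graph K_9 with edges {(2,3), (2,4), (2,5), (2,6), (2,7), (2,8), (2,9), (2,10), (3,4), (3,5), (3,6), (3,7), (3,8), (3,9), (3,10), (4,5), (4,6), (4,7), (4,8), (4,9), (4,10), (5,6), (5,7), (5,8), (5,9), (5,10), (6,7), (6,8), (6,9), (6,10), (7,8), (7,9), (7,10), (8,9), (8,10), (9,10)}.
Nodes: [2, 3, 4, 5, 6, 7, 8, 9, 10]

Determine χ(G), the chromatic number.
Clique number ω(G) = 9 (lower bound: χ ≥ ω).
The clique on [2, 3, 4, 5, 6, 7, 8, 9, 10] has size 9, forcing χ ≥ 9, and the coloring below uses 9 colors, so χ(G) = 9.
A valid 9-coloring: color 1: [10]; color 2: [8]; color 3: [4]; color 4: [6]; color 5: [5]; color 6: [9]; color 7: [7]; color 8: [2]; color 9: [3].

χ(G) = 9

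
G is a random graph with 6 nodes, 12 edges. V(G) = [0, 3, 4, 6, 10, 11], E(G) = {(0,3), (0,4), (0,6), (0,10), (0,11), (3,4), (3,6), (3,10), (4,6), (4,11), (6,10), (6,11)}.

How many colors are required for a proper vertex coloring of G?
Clique number ω(G) = 4 (lower bound: χ ≥ ω).
The clique on [0, 3, 6, 10] has size 4, forcing χ ≥ 4, and the coloring below uses 4 colors, so χ(G) = 4.
A valid 4-coloring: color 1: [0]; color 2: [6]; color 3: [4, 10]; color 4: [3, 11].

χ(G) = 4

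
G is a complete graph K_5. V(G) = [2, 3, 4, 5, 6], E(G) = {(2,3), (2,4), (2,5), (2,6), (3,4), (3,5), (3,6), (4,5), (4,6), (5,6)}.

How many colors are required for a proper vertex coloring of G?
Clique number ω(G) = 5 (lower bound: χ ≥ ω).
The clique on [2, 3, 4, 5, 6] has size 5, forcing χ ≥ 5, and the coloring below uses 5 colors, so χ(G) = 5.
A valid 5-coloring: color 1: [5]; color 2: [3]; color 3: [6]; color 4: [4]; color 5: [2].

χ(G) = 5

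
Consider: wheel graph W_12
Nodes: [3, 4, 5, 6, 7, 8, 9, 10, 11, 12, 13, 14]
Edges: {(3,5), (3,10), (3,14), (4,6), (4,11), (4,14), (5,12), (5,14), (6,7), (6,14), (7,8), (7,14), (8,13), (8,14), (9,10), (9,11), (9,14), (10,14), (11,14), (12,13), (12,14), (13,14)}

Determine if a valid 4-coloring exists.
A valid 4-coloring: color 1: [14]; color 2: [3, 4, 8, 9, 12]; color 3: [5, 7, 10, 11, 13]; color 4: [6].
(χ(G) = 4 ≤ 4.)

Yes, G is 4-colorable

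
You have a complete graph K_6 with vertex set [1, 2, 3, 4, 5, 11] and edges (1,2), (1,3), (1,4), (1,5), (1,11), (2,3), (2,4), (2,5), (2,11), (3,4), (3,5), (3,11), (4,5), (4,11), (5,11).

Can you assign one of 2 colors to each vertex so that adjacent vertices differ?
The clique on vertices [1, 2, 3, 4, 5, 11] has size 6 > 2, so it alone needs 6 colors.

No, G is not 2-colorable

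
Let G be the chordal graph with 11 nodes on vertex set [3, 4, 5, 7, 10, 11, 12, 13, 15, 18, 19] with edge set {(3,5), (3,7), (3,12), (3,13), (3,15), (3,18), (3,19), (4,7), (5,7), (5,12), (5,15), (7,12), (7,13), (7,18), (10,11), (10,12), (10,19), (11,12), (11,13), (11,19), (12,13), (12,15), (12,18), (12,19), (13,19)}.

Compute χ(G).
χ(G) = 4

Clique number ω(G) = 4 (lower bound: χ ≥ ω).
The clique on [10, 11, 12, 19] has size 4, forcing χ ≥ 4, and the coloring below uses 4 colors, so χ(G) = 4.
A valid 4-coloring: color 1: [4, 12]; color 2: [3, 11]; color 3: [7, 15, 19]; color 4: [5, 10, 13, 18].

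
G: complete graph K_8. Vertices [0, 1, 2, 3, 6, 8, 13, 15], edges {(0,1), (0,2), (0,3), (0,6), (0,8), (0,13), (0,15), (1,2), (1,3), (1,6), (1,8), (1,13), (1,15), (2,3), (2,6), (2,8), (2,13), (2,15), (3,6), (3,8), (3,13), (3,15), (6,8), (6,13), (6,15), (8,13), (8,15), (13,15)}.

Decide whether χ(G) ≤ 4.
The clique on vertices [0, 1, 2, 3, 6, 8, 13, 15] has size 8 > 4, so it alone needs 8 colors.

No, G is not 4-colorable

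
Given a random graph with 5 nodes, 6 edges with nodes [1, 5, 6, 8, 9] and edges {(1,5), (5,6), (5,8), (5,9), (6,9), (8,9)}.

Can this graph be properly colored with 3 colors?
A valid 3-coloring: color 1: [5]; color 2: [1, 9]; color 3: [6, 8].
(χ(G) = 3 ≤ 3.)

Yes, G is 3-colorable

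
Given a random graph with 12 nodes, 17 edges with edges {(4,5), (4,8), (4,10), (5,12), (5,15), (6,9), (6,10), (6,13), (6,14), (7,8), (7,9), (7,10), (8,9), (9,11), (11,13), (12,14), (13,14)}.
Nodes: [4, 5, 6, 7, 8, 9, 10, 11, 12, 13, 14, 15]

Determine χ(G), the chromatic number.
χ(G) = 3

Clique number ω(G) = 3 (lower bound: χ ≥ ω).
The clique on [6, 13, 14] has size 3, forcing χ ≥ 3, and the coloring below uses 3 colors, so χ(G) = 3.
A valid 3-coloring: color 1: [4, 6, 7, 11, 12, 15]; color 2: [5, 9, 10, 14]; color 3: [8, 13].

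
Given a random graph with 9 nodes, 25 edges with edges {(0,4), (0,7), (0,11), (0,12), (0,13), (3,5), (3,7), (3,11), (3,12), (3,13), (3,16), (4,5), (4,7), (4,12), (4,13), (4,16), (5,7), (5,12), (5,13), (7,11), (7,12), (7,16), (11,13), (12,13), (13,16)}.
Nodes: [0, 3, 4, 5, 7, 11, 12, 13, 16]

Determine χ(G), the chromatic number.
χ(G) = 4

Clique number ω(G) = 4 (lower bound: χ ≥ ω).
The clique on [0, 4, 12, 13] has size 4, forcing χ ≥ 4, and the coloring below uses 4 colors, so χ(G) = 4.
A valid 4-coloring: color 1: [7, 13]; color 2: [3, 4]; color 3: [11, 12, 16]; color 4: [0, 5].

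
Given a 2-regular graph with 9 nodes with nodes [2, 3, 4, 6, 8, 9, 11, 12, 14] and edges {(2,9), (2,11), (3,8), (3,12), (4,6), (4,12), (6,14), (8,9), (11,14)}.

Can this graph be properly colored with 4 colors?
A valid 4-coloring: color 1: [3, 4, 9, 11]; color 2: [2, 8, 12, 14]; color 3: [6].
(χ(G) = 3 ≤ 4.)

Yes, G is 4-colorable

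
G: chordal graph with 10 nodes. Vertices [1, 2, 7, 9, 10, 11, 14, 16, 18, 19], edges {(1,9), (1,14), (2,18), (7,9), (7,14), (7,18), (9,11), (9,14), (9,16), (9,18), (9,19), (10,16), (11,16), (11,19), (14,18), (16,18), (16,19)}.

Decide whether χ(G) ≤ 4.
Yes, G is 4-colorable

A valid 4-coloring: color 1: [2, 9, 10]; color 2: [1, 18, 19]; color 3: [14, 16]; color 4: [7, 11].
(χ(G) = 4 ≤ 4.)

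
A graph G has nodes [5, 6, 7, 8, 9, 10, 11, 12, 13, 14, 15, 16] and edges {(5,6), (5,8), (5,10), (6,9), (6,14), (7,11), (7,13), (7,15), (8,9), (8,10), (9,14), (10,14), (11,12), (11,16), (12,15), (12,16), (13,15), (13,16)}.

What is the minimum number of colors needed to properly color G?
χ(G) = 3

Clique number ω(G) = 3 (lower bound: χ ≥ ω).
The clique on [5, 8, 10] has size 3, forcing χ ≥ 3, and the coloring below uses 3 colors, so χ(G) = 3.
A valid 3-coloring: color 1: [5, 9, 11, 13]; color 2: [6, 7, 10, 12]; color 3: [8, 14, 15, 16].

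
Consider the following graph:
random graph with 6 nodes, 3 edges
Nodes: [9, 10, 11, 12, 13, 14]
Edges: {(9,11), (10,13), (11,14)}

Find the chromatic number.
Clique number ω(G) = 2 (lower bound: χ ≥ ω).
The graph is bipartite (no odd cycle), so 2 colors suffice: χ(G) = 2.
A valid 2-coloring: color 1: [11, 12, 13]; color 2: [9, 10, 14].

χ(G) = 2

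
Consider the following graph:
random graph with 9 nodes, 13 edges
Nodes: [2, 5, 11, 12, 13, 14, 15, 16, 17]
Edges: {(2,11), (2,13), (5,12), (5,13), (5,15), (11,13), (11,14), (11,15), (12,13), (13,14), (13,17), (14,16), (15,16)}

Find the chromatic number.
χ(G) = 3

Clique number ω(G) = 3 (lower bound: χ ≥ ω).
The clique on [2, 11, 13] has size 3, forcing χ ≥ 3, and the coloring below uses 3 colors, so χ(G) = 3.
A valid 3-coloring: color 1: [13, 15]; color 2: [5, 11, 16, 17]; color 3: [2, 12, 14].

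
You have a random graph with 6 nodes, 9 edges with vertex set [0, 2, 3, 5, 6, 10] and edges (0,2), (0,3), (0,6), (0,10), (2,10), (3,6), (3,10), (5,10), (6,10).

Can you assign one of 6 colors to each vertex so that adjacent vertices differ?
Yes, G is 6-colorable

A valid 6-coloring: color 1: [10]; color 2: [0, 5]; color 3: [2, 6]; color 4: [3].
(χ(G) = 4 ≤ 6.)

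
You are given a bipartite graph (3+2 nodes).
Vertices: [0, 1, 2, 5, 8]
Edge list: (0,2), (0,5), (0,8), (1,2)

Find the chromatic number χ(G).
Clique number ω(G) = 2 (lower bound: χ ≥ ω).
The graph is bipartite (no odd cycle), so 2 colors suffice: χ(G) = 2.
A valid 2-coloring: color 1: [0, 1]; color 2: [2, 5, 8].

χ(G) = 2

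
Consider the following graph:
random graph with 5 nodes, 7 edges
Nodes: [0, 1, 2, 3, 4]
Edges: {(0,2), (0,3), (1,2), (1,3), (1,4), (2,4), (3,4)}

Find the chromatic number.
Clique number ω(G) = 3 (lower bound: χ ≥ ω).
The clique on [1, 2, 4] has size 3, forcing χ ≥ 3, and the coloring below uses 3 colors, so χ(G) = 3.
A valid 3-coloring: color 1: [0, 1]; color 2: [2, 3]; color 3: [4].

χ(G) = 3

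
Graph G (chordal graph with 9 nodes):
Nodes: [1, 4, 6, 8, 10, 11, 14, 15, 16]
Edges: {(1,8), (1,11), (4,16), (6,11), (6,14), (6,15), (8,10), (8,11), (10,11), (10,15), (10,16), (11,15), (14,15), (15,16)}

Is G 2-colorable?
No, G is not 2-colorable

The clique on vertices [10, 15, 16] has size 3 > 2, so it alone needs 3 colors.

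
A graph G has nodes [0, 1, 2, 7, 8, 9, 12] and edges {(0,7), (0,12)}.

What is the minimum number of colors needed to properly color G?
Clique number ω(G) = 2 (lower bound: χ ≥ ω).
The graph is bipartite (no odd cycle), so 2 colors suffice: χ(G) = 2.
A valid 2-coloring: color 1: [0, 1, 2, 8, 9]; color 2: [7, 12].

χ(G) = 2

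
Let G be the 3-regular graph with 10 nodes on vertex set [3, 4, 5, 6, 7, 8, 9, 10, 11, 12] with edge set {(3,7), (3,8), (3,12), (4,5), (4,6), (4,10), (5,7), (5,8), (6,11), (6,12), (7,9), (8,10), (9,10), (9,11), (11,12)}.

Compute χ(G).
χ(G) = 3

Clique number ω(G) = 3 (lower bound: χ ≥ ω).
The clique on [6, 11, 12] has size 3, forcing χ ≥ 3, and the coloring below uses 3 colors, so χ(G) = 3.
A valid 3-coloring: color 1: [7, 10, 11]; color 2: [4, 8, 9, 12]; color 3: [3, 5, 6].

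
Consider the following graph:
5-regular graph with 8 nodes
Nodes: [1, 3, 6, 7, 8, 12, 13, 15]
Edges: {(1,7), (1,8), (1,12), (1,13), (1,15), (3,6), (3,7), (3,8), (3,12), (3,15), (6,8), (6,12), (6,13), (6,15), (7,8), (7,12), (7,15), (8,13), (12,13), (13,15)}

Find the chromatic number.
Clique number ω(G) = 3 (lower bound: χ ≥ ω).
Odd cycle [1, 13, 6, 3, 7] needs 3 colors (χ ≥ 3).
Vertex 8 is adjacent to every vertex of [1, 3, 6, 7, 13], which already need 3 colors among themselves, so 8 needs a new color (χ ≥ 4).
The coloring below uses 4 colors, so χ(G) = 4.
A valid 4-coloring: color 1: [1, 3]; color 2: [8, 12, 15]; color 3: [7, 13]; color 4: [6].

χ(G) = 4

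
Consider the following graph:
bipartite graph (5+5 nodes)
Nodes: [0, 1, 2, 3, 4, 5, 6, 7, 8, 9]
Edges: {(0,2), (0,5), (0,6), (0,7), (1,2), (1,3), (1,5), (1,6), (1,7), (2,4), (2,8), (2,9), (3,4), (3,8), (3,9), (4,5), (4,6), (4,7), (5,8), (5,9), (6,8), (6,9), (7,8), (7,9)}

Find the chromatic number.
χ(G) = 2

Clique number ω(G) = 2 (lower bound: χ ≥ ω).
The graph is bipartite (no odd cycle), so 2 colors suffice: χ(G) = 2.
A valid 2-coloring: color 1: [0, 1, 4, 8, 9]; color 2: [2, 3, 5, 6, 7].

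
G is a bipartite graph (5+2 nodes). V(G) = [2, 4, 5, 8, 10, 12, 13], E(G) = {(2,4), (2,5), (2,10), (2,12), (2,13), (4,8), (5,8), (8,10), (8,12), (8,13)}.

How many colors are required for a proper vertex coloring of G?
χ(G) = 2

Clique number ω(G) = 2 (lower bound: χ ≥ ω).
The graph is bipartite (no odd cycle), so 2 colors suffice: χ(G) = 2.
A valid 2-coloring: color 1: [2, 8]; color 2: [4, 5, 10, 12, 13].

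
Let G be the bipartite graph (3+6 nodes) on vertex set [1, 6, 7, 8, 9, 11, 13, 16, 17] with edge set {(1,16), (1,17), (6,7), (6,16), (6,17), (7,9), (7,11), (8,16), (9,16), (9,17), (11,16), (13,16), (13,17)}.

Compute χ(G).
χ(G) = 2

Clique number ω(G) = 2 (lower bound: χ ≥ ω).
The graph is bipartite (no odd cycle), so 2 colors suffice: χ(G) = 2.
A valid 2-coloring: color 1: [7, 16, 17]; color 2: [1, 6, 8, 9, 11, 13].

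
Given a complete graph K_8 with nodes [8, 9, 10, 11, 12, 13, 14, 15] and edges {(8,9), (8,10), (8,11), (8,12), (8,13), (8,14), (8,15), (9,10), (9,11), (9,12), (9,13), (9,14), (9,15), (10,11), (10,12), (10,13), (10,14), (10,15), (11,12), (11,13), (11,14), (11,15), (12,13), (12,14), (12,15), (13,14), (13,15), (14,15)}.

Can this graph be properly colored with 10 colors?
A valid 10-coloring: color 1: [14]; color 2: [8]; color 3: [13]; color 4: [9]; color 5: [10]; color 6: [12]; color 7: [11]; color 8: [15].
(χ(G) = 8 ≤ 10.)

Yes, G is 10-colorable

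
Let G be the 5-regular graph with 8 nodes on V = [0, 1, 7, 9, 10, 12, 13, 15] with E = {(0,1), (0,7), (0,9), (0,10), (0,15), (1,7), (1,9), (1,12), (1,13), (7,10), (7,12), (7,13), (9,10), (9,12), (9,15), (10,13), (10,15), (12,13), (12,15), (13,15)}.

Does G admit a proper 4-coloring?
A valid 4-coloring: color 1: [10, 12]; color 2: [0, 13]; color 3: [1, 15]; color 4: [7, 9].
(χ(G) = 4 ≤ 4.)

Yes, G is 4-colorable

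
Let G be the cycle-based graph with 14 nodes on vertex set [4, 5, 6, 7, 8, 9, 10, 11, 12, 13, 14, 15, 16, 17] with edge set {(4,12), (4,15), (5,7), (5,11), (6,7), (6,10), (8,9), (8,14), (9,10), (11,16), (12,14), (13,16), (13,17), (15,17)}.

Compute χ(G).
χ(G) = 2

Clique number ω(G) = 2 (lower bound: χ ≥ ω).
The graph is bipartite (no odd cycle), so 2 colors suffice: χ(G) = 2.
A valid 2-coloring: color 1: [7, 8, 10, 11, 12, 13, 15]; color 2: [4, 5, 6, 9, 14, 16, 17].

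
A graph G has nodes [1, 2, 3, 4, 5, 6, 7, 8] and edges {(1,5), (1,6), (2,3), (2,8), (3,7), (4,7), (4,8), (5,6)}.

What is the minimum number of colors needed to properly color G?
Clique number ω(G) = 3 (lower bound: χ ≥ ω).
The clique on [1, 5, 6] has size 3, forcing χ ≥ 3, and the coloring below uses 3 colors, so χ(G) = 3.
A valid 3-coloring: color 1: [2, 6, 7]; color 2: [1, 3, 4]; color 3: [5, 8].

χ(G) = 3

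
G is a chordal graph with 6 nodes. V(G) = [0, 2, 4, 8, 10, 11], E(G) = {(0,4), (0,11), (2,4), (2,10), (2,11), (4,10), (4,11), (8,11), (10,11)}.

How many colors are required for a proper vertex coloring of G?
χ(G) = 4

Clique number ω(G) = 4 (lower bound: χ ≥ ω).
The clique on [2, 4, 10, 11] has size 4, forcing χ ≥ 4, and the coloring below uses 4 colors, so χ(G) = 4.
A valid 4-coloring: color 1: [11]; color 2: [4, 8]; color 3: [0, 10]; color 4: [2].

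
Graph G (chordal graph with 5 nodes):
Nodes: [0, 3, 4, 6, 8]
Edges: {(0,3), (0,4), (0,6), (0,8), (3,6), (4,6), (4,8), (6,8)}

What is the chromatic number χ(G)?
χ(G) = 4

Clique number ω(G) = 4 (lower bound: χ ≥ ω).
The clique on [0, 4, 6, 8] has size 4, forcing χ ≥ 4, and the coloring below uses 4 colors, so χ(G) = 4.
A valid 4-coloring: color 1: [0]; color 2: [6]; color 3: [3, 4]; color 4: [8].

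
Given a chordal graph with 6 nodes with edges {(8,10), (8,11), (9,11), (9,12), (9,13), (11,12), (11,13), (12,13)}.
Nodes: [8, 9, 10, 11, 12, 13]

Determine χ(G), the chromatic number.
Clique number ω(G) = 4 (lower bound: χ ≥ ω).
The clique on [9, 11, 12, 13] has size 4, forcing χ ≥ 4, and the coloring below uses 4 colors, so χ(G) = 4.
A valid 4-coloring: color 1: [10, 11]; color 2: [8, 9]; color 3: [12]; color 4: [13].

χ(G) = 4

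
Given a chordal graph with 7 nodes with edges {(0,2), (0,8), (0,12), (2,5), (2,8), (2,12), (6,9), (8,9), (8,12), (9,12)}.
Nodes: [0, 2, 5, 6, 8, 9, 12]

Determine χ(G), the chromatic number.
Clique number ω(G) = 4 (lower bound: χ ≥ ω).
The clique on [0, 2, 8, 12] has size 4, forcing χ ≥ 4, and the coloring below uses 4 colors, so χ(G) = 4.
A valid 4-coloring: color 1: [5, 6, 12]; color 2: [2, 9]; color 3: [8]; color 4: [0].

χ(G) = 4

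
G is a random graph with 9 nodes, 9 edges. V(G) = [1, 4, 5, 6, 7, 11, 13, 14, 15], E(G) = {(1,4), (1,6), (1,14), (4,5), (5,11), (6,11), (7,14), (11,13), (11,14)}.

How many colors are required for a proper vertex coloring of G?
χ(G) = 3

Clique number ω(G) = 2 (lower bound: χ ≥ ω).
Odd cycle [1, 4, 5, 11, 14] needs 3 colors (χ ≥ 3).
The coloring below uses 3 colors, so χ(G) = 3.
A valid 3-coloring: color 1: [1, 7, 11, 15]; color 2: [5, 6, 13, 14]; color 3: [4].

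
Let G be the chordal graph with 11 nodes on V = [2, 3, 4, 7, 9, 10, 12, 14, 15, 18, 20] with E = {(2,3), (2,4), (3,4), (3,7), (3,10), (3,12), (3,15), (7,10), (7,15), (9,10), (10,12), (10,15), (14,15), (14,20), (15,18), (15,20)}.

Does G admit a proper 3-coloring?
The clique on vertices [3, 7, 10, 15] has size 4 > 3, so it alone needs 4 colors.

No, G is not 3-colorable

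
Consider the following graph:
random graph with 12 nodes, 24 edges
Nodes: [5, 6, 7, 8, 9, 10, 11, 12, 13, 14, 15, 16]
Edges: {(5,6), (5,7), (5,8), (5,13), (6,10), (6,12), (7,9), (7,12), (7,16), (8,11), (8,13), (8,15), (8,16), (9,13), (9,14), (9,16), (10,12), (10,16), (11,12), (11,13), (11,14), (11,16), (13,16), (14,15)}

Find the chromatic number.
χ(G) = 4

Clique number ω(G) = 4 (lower bound: χ ≥ ω).
The clique on [8, 11, 13, 16] has size 4, forcing χ ≥ 4, and the coloring below uses 4 colors, so χ(G) = 4.
A valid 4-coloring: color 1: [5, 12, 14, 16]; color 2: [6, 9, 11, 15]; color 3: [7, 10, 13]; color 4: [8].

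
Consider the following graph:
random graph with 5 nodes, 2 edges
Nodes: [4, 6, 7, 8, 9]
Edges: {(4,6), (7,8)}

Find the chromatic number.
Clique number ω(G) = 2 (lower bound: χ ≥ ω).
The graph is bipartite (no odd cycle), so 2 colors suffice: χ(G) = 2.
A valid 2-coloring: color 1: [6, 8, 9]; color 2: [4, 7].

χ(G) = 2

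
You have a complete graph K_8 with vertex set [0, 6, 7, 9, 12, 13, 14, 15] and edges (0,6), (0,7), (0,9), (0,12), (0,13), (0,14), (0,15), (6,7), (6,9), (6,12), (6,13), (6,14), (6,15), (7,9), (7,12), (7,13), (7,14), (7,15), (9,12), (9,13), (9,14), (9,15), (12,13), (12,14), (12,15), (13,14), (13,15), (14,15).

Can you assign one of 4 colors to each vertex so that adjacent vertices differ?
The clique on vertices [0, 6, 7, 9, 12, 13, 14, 15] has size 8 > 4, so it alone needs 8 colors.

No, G is not 4-colorable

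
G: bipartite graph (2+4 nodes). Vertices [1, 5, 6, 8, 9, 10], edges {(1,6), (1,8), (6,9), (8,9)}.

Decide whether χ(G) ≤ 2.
Yes, G is 2-colorable

A valid 2-coloring: color 1: [5, 6, 8, 10]; color 2: [1, 9].
(χ(G) = 2 ≤ 2.)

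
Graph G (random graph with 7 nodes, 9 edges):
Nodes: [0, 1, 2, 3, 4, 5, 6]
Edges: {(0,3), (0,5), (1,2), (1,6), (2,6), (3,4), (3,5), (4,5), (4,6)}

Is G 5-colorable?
A valid 5-coloring: color 1: [0, 1, 4]; color 2: [3, 6]; color 3: [2, 5].
(χ(G) = 3 ≤ 5.)

Yes, G is 5-colorable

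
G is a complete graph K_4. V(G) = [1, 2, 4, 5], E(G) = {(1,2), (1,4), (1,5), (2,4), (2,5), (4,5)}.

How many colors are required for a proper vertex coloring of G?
χ(G) = 4

Clique number ω(G) = 4 (lower bound: χ ≥ ω).
The clique on [1, 2, 4, 5] has size 4, forcing χ ≥ 4, and the coloring below uses 4 colors, so χ(G) = 4.
A valid 4-coloring: color 1: [1]; color 2: [5]; color 3: [4]; color 4: [2].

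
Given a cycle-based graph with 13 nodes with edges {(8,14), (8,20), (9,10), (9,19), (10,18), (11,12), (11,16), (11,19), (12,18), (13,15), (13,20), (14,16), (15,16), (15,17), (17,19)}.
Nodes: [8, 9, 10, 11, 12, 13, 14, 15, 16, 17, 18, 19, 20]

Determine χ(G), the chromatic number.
χ(G) = 3

Clique number ω(G) = 2 (lower bound: χ ≥ ω).
Odd cycle [19, 11, 16, 15, 17] needs 3 colors (χ ≥ 3).
The coloring below uses 3 colors, so χ(G) = 3.
A valid 3-coloring: color 1: [9, 11, 14, 15, 18, 20]; color 2: [8, 10, 12, 13, 16, 19]; color 3: [17].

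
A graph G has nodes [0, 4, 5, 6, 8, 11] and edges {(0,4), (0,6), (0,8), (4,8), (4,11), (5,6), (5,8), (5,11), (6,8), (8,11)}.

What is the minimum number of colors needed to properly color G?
Clique number ω(G) = 3 (lower bound: χ ≥ ω).
Odd cycle [6, 0, 4, 11, 5] needs 3 colors (χ ≥ 3).
Vertex 8 is adjacent to every vertex of [0, 4, 5, 6, 11], which already need 3 colors among themselves, so 8 needs a new color (χ ≥ 4).
The coloring below uses 4 colors, so χ(G) = 4.
A valid 4-coloring: color 1: [8]; color 2: [6, 11]; color 3: [0, 5]; color 4: [4].

χ(G) = 4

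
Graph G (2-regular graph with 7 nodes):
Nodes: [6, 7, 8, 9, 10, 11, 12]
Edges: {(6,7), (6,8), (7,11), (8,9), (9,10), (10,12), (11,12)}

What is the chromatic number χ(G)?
Clique number ω(G) = 2 (lower bound: χ ≥ ω).
Odd cycle [7, 11, 12, 10, 9, 8, 6] needs 3 colors (χ ≥ 3).
The coloring below uses 3 colors, so χ(G) = 3.
A valid 3-coloring: color 1: [7, 8, 12]; color 2: [6, 10, 11]; color 3: [9].

χ(G) = 3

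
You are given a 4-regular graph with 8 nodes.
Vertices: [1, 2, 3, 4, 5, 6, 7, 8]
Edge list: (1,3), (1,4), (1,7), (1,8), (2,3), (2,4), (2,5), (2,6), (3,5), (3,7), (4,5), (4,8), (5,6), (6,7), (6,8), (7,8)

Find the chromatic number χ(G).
Clique number ω(G) = 3 (lower bound: χ ≥ ω).
Suppose a proper 3-coloring c exists. The clique [1, 3, 7] takes 3 distinct colors; by symmetry let c(1) = 1, c(3) = 2, c(7) = 3.
- Vertex 8: neighbors [1, 7] already have colors [1, 3] ⇒ c(8) = 2.
- Vertex 4: neighbors [1, 8] already have colors [1, 2] ⇒ c(4) = 3.
- Vertex 2: neighbors [3, 4] already have colors [2, 3] ⇒ c(2) = 1.
- Vertex 5: neighbors [2, 3, 4] already have colors [1, 2, 3] — all 3 colors blocked. Contradiction.
The forced assignments end in a contradiction, so G has no proper 3-coloring (χ ≥ 4).
The coloring below uses 4 colors, so χ(G) = 4.
A valid 4-coloring: color 1: [4, 7]; color 2: [2, 8]; color 3: [1, 5]; color 4: [3, 6].

χ(G) = 4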